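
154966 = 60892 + 94074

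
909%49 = 27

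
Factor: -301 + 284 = -1 * 17^1 = -17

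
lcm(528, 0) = 0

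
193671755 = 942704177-749032422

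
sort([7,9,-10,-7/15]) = [-10,-7/15,7,9]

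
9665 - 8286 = 1379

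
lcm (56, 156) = 2184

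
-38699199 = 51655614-90354813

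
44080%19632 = 4816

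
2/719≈0.00278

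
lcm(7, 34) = 238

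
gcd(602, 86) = 86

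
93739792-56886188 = 36853604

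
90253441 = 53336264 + 36917177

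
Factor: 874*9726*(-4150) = -1*2^3*3^1*5^2*19^1*23^1*83^1*1621^1 = -35277174600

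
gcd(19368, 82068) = 12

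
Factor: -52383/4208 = -1*2^ (-4)*3^1*19^1*263^ (-1)*919^1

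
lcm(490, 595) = 8330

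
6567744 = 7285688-717944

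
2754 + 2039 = 4793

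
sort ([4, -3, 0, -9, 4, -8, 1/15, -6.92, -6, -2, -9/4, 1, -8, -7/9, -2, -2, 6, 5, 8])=[-9, -8, -8, -6.92, -6, -3, -9/4, -2, -2, -2, -7/9, 0, 1/15, 1, 4, 4, 5, 6, 8]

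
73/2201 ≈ 0.0332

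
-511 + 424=-87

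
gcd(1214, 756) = 2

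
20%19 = 1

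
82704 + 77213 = 159917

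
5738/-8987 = -302/473 ≈ -0.638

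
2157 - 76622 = -74465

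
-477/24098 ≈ -0.0198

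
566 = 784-218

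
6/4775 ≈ 0.00126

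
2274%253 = 250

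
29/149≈0.195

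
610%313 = 297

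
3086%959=209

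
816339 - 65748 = 750591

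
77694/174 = 446 + 15/29 ≈ 446.52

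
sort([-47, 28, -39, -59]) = [-59, -47, -39, 28]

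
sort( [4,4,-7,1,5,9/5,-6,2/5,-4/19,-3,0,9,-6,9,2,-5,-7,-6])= [-7,-7,-6,-6,-6,-5,-3,-4/19,0,2/5,1,9/5,2,4,4,5,9,9]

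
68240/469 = 145 + 235/469 ≈ 145.50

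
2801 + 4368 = 7169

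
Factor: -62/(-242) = 11^(-2)*31^1 = 31/121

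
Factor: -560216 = -1 * 2^3 * 239^1 * 293^1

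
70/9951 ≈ 0.00703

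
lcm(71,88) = 6248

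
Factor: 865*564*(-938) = -1*2^3*3^1*5^1*7^1*47^1*67^1*173^1 = -457612680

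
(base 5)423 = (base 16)71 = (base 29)3q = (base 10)113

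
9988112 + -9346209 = 641903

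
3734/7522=1867/3761≈0.496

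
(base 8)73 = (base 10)59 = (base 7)113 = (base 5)214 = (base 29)21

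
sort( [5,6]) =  [5,6]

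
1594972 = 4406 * 362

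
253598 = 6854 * 37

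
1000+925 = 1925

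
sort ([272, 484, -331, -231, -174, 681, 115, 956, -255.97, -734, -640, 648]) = [-734, -640, -331, -255.97, -231, -174, 115, 272, 484, 648, 681, 956]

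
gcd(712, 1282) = 2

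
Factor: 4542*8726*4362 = 2^3*3^2*727^1*757^1*4363^1 = 172881292104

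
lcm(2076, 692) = 2076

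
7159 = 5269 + 1890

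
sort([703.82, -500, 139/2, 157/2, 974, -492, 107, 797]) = [-500, -492, 139/2, 157/2, 107, 703.82, 797, 974]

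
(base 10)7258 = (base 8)16132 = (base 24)cea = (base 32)72q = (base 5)213013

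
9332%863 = 702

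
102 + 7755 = 7857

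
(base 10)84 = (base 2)1010100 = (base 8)124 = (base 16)54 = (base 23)3f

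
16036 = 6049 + 9987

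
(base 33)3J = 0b1110110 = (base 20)5I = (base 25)4I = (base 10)118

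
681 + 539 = 1220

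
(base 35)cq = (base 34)d4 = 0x1be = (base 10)446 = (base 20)126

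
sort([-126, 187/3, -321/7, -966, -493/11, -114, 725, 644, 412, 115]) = [-966, -126, -114, -321/7, -493/11, 187/3, 115, 412, 644, 725]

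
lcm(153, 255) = 765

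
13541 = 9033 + 4508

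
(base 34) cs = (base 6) 2004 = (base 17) 18b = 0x1b4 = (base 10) 436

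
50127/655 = 76 + 347/655 ≈ 76.53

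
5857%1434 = 121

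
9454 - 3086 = 6368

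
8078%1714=1222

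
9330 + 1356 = 10686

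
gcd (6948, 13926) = 6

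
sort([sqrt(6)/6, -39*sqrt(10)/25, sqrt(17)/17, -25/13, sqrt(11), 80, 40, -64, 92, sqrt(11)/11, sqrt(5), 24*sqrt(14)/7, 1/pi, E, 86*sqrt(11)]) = [-64, -39*sqrt(10)/25, -25/13, sqrt(17)/17, sqrt(11)/11, 1/pi, sqrt(6)/6, sqrt(5), E, sqrt(11), 24*sqrt(14)/7, 40, 80, 92, 86*sqrt(11)]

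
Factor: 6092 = 2^2 * 1523^1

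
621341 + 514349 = 1135690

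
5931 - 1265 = 4666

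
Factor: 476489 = 13^1*36653^1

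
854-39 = 815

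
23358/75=7786/25=311.44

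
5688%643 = 544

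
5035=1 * 5035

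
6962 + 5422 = 12384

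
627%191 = 54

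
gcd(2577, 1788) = 3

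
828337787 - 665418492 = 162919295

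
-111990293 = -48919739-63070554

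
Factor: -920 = -1*2^3*5^1*23^1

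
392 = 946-554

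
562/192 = 2 + 89/96 ≈ 2.93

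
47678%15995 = 15688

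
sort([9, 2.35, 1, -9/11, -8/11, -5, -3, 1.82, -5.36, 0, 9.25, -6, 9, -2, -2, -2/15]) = [-6, -5.36, -5, -3, -2, -2, -9/11, -8/11, -2/15, 0, 1, 1.82, 2.35, 9, 9, 9.25]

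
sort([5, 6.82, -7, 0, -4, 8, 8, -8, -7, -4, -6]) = [-8, -7, -7, -6, -4, -4, 0, 5, 6.82, 8, 8]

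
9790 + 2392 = 12182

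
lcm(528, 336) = 3696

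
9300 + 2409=11709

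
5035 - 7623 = -2588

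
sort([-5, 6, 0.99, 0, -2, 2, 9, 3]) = [-5, -2, 0, 0.99, 2, 3, 6, 9]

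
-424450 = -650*653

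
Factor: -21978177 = -1 * 3^1 * 13^1 * 563543^1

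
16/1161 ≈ 0.0138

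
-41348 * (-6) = 248088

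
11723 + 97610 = 109333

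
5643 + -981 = 4662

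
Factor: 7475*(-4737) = -1*3^1*5^2*13^1*23^1*1579^1 = -35409075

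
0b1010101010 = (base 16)2aa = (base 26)106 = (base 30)mm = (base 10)682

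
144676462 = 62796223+81880239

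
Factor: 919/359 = 359^(-1)*919^1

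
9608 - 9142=466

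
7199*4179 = 30084621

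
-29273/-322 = 90 + 293/322 ≈ 90.91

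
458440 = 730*628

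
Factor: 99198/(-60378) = -1*3^2*11^1*29^(-1)*167^1*347^(-1) = -16533/10063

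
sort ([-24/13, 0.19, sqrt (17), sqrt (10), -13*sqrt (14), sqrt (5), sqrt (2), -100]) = [-100, -13*sqrt (14), -24/13, 0.19, sqrt (2), sqrt (5), sqrt (10), sqrt (17)]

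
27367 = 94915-67548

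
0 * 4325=0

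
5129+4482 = 9611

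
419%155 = 109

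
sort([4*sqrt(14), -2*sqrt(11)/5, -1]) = [-2*sqrt(11)/5, -1, 4*sqrt(14)]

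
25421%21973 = 3448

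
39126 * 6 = 234756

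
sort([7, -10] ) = [-10, 7] 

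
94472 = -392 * (-241)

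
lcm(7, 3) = 21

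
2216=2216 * 1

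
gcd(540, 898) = 2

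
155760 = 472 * 330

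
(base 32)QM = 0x356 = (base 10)854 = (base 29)10D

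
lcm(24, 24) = 24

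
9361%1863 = 46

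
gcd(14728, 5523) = 1841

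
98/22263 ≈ 0.00440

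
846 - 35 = 811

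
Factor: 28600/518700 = 2^1 * 3^(-1) * 7^(-1) * 11^1 * 19^(-1) = 22/399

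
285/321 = 95/107 ≈ 0.888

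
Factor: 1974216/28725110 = 2^2*3^1*5^(-1)*43^1*677^(-1)*1913^1*4243^(-1) = 987108/14362555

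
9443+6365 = 15808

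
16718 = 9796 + 6922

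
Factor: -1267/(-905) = 5^(-1)*7^1 = 7/5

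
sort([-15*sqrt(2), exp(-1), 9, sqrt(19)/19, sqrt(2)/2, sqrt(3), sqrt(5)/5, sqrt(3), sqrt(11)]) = [-15*sqrt(2), sqrt(19)/19, exp(-1), sqrt(5)/5, sqrt(2)/2, sqrt(3), sqrt(3), sqrt(11), 9]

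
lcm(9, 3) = 9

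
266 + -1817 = -1551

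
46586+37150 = 83736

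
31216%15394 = 428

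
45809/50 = 916 + 9/50 = 916.18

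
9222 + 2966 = 12188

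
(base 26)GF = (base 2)110101111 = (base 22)JD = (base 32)DF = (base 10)431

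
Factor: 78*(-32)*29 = -1*2^6*3^1*13^1*29^1 = -72384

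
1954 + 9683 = 11637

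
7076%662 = 456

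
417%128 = 33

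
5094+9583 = 14677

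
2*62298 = 124596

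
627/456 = 11/8 ≈ 1.38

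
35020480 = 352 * 99490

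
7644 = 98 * 78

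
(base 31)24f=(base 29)2d2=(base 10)2061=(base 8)4015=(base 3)2211100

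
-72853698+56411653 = -16442045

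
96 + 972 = 1068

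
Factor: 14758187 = 29^1*508903^1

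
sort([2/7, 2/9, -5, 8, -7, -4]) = [-7, -5, -4, 2/9, 2/7, 8]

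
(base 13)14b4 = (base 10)3020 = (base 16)bcc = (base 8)5714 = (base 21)6hh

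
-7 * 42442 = -297094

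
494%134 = 92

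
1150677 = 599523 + 551154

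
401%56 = 9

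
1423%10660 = 1423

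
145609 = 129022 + 16587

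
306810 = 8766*35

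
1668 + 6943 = 8611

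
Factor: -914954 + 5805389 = 3^1*5^1*11^1*107^1*277^1 = 4890435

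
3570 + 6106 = 9676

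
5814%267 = 207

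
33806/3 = 11268 + 2/3 ≈ 11268.67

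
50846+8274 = 59120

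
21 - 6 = 15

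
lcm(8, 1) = 8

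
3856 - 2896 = 960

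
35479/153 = 2087/9≈231.89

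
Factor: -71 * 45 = -1 * 3^2 * 5^1 * 71^1 = -3195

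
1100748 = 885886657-884785909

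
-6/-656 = 3/328 ≈ 0.00915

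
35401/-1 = -35401 = -35401.00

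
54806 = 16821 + 37985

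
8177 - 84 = 8093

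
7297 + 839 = 8136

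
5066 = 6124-1058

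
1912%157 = 28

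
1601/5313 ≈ 0.301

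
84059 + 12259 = 96318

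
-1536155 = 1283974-2820129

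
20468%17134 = 3334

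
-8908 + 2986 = -5922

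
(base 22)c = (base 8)14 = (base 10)12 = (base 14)c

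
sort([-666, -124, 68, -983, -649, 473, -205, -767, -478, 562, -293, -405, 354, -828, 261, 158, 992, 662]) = [-983, -828, -767, -666, -649, -478, -405, -293, -205, -124, 68, 158, 261, 354, 473, 562, 662, 992]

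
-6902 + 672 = -6230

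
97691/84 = 1162 + 83/84 ≈ 1162.99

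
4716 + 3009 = 7725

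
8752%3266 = 2220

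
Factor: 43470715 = 5^1*89^1*97687^1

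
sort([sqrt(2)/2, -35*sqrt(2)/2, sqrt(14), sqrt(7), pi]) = [-35*sqrt(2)/2, sqrt(2)/2, sqrt(7), pi, sqrt(14)]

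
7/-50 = -0.14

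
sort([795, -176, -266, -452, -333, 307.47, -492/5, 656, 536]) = [-452, -333, -266, -176, -492/5, 307.47, 536, 656, 795]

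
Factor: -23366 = -1 * 2^1 * 7^1 * 1669^1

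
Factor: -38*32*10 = -1*2^7*5^1*19^1 = -12160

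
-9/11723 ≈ -0.000768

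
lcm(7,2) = 14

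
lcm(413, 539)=31801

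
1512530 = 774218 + 738312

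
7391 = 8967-1576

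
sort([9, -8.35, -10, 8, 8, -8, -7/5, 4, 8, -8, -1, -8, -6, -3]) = [-10, -8.35, -8, -8, -8, -6, -3, -7/5, -1, 4, 8, 8, 8, 9]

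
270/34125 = 18/2275 ≈ 0.00791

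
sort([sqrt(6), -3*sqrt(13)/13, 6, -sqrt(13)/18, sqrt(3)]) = [-3*sqrt(13)/13, -sqrt(13)/18, sqrt(3), sqrt(6), 6]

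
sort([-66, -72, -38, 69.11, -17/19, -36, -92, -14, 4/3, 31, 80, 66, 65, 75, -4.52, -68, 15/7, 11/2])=[-92, -72, -68, -66, -38, -36, -14, -4.52, -17/19, 4/3, 15/7, 11/2, 31, 65, 66, 69.11, 75, 80]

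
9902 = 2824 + 7078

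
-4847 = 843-5690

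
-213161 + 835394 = 622233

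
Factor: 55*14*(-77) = -1*2^1*5^1*7^2*11^2 = -59290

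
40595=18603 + 21992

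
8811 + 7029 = 15840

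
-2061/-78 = 687/26 ≈ 26.42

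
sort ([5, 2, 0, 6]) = [0, 2, 5, 6]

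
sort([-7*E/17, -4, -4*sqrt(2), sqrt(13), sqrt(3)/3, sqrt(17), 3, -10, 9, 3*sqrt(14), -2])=[-10, -4*sqrt(2), -4, -2, -7*E/17, sqrt(3)/3, 3, sqrt(13), sqrt(17), 9, 3*sqrt(14)]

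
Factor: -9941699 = -1*9941699^1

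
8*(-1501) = -12008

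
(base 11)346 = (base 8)635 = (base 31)da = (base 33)ch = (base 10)413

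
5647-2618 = 3029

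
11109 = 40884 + -29775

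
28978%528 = 466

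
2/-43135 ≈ -0.0000464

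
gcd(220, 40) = 20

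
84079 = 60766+23313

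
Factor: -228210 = -1*2^1*3^1*5^1*7607^1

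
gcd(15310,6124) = 3062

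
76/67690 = 38/33845 ≈ 0.00112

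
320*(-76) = -24320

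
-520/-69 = 7 + 37/69 ≈ 7.54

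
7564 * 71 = 537044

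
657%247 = 163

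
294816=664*444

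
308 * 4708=1450064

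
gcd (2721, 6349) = 907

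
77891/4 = 19472 + 3/4 = 19472.75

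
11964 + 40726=52690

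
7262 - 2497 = 4765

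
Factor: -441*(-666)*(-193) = -1*2^1*3^4*7^2*37^1*193^1 = -56685258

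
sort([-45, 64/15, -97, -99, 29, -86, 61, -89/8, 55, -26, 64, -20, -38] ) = [-99, -97, -86, -45, -38, -26, -20, -89/8, 64/15, 29, 55, 61, 64] 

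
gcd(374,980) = 2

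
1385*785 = 1087225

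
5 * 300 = 1500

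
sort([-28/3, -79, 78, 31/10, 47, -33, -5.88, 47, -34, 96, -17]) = [-79, -34, -33, -17, -28/3, -5.88, 31/10, 47, 47, 78, 96]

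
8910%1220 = 370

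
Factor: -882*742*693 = -1*2^2*3^4*7^4*11^1*53^1 = -453529692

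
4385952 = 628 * 6984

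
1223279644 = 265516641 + 957763003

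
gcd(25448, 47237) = 1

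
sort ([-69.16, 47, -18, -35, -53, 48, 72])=[-69.16, -53, -35, -18, 47, 48, 72]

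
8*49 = 392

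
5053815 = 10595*477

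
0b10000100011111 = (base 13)3b23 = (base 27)bh1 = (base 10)8479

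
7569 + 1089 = 8658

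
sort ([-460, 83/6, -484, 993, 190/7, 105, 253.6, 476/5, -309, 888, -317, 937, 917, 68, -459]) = [-484, -460, -459, -317, -309, 83/6, 190/7, 68, 476/5, 105, 253.6, 888, 917, 937, 993]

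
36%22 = 14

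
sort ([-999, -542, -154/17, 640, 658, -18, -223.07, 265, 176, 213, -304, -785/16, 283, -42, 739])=[-999, -542, -304, -223.07, -785/16, -42, -18, -154/17, 176, 213, 265, 283, 640, 658, 739]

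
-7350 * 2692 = -19786200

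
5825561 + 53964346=59789907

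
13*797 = 10361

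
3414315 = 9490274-6075959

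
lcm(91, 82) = 7462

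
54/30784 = 27/15392 ≈ 0.00175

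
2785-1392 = 1393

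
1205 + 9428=10633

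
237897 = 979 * 243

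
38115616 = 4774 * 7984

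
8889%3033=2823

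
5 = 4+1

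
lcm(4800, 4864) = 364800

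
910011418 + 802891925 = 1712903343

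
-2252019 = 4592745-6844764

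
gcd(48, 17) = 1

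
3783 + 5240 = 9023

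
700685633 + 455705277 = 1156390910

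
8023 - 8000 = 23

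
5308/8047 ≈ 0.660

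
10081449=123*81963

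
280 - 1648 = -1368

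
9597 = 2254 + 7343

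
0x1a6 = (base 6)1542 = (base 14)222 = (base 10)422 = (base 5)3142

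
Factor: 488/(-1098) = -1 * 2^2 * 3^(-2) = -4/9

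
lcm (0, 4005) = 0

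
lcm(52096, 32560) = 260480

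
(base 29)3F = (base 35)2W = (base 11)93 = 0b1100110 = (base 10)102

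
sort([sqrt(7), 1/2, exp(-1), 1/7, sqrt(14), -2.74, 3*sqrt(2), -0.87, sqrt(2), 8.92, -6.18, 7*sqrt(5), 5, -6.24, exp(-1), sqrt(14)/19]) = [-6.24, -6.18, -2.74, -0.87, 1/7, sqrt(14)/19, exp(-1), exp(-1), 1/2, sqrt(2), sqrt(7), sqrt(14), 3*sqrt(2), 5, 8.92, 7*sqrt(5)]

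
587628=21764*27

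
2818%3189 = 2818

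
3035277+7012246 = 10047523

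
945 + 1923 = 2868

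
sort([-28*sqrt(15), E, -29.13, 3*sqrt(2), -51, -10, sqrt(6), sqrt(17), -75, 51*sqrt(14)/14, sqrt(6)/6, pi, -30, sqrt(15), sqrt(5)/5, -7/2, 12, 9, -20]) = [-28*sqrt(15), -75, -51, -30, -29.13, -20, -10, -7/2, sqrt(6)/6, sqrt(5)/5, sqrt(6), E, pi, sqrt(15), sqrt(17), 3*sqrt(2), 9, 12, 51*sqrt(14)/14]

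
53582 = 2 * 26791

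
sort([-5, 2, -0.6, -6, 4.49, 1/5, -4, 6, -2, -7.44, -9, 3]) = [-9, -7.44, -6, -5, -4, -2, -0.6, 1/5, 2, 3, 4.49, 6]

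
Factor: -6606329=-1*6606329^1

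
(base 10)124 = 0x7c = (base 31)40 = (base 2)1111100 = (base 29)48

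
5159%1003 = 144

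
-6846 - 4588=-11434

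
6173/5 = 1234 + 3/5 = 1234.60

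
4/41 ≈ 0.0976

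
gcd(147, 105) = 21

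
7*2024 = 14168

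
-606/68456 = -303/34228 ≈ -0.00885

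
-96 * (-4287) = 411552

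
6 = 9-3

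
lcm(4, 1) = 4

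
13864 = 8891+4973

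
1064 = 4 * 266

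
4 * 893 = 3572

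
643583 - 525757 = 117826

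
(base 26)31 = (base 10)79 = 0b1001111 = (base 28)2n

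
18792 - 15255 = 3537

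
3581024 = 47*76192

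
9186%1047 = 810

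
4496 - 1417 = 3079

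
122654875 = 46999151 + 75655724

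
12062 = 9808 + 2254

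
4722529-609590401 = -604867872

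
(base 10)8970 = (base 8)21412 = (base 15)29d0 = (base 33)87r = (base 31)9ab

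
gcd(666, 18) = 18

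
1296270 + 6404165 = 7700435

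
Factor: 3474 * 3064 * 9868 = 2^6 * 3^2 * 193^1 * 383^1 * 2467^1 = 105038307648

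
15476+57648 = 73124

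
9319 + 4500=13819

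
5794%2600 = 594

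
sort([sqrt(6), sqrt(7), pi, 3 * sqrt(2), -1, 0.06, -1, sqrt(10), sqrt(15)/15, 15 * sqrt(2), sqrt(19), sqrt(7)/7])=[-1, -1, 0.06, sqrt(15)/15, sqrt(7)/7, sqrt(6), sqrt(7), pi, sqrt(10), 3 * sqrt(2), sqrt(19), 15 * sqrt(2)]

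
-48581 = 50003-98584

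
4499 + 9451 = 13950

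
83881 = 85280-1399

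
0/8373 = 0 = 0.00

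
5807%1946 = 1915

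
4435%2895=1540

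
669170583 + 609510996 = 1278681579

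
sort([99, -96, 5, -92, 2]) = [-96, -92, 2, 5, 99]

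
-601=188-789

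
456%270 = 186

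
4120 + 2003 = 6123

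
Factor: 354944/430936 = 2^4*11^(-1)*47^1*83^(-1) = 752/913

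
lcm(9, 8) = 72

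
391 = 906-515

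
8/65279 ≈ 0.000123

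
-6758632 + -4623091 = -11381723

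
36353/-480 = -75 - 353/480 ≈ -75.74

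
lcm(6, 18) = 18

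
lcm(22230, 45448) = 2045160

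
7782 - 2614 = 5168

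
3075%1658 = 1417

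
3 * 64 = 192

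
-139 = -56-83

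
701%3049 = 701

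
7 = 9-2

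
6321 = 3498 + 2823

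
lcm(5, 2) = 10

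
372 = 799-427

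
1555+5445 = 7000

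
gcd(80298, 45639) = 9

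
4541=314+4227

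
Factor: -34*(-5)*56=2^4*5^1*7^1*17^1=9520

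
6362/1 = 6362 = 6362.00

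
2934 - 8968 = -6034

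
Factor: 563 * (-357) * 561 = -1 * 3^2 * 7^1 * 11^1 * 17^2 * 563^1 = -112755951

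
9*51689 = 465201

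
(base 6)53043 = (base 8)15763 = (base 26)af5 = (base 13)3345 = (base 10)7155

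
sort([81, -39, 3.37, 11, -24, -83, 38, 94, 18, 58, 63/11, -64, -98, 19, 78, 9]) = [-98, -83, -64, -39, -24, 3.37, 63/11, 9, 11, 18, 19, 38, 58, 78, 81, 94]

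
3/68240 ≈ 0.0000440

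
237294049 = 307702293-70408244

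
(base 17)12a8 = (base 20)e39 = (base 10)5669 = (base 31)5rr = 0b1011000100101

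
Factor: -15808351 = -1 * 13^1 * 17^1 * 233^1 * 307^1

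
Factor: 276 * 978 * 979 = 2^3 * 3^2 * 11^1 * 23^1 * 89^1 * 163^1 = 264259512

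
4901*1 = 4901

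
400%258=142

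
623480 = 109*5720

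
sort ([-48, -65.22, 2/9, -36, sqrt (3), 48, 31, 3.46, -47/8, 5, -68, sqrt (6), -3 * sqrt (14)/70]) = [-68, -65.22, -48, -36, -47/8, -3 * sqrt (14)/70, 2/9, sqrt (3), sqrt (6), 3.46, 5, 31, 48]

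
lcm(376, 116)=10904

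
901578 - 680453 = 221125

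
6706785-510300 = 6196485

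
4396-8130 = -3734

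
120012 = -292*(-411)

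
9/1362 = 3/454 ≈ 0.00661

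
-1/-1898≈0.000527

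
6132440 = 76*80690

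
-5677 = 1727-7404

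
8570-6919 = 1651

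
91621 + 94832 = 186453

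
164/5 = 32+4/5 = 32.80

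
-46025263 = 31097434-77122697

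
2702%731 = 509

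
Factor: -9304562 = -1 * 2^1 * 359^1 * 12959^1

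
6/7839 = 2/2613 ≈ 0.000765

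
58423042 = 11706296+46716746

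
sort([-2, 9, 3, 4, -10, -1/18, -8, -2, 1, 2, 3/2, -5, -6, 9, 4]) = [-10, -8, -6, -5, -2, -2, -1/18, 1, 3/2, 2, 3, 4, 4, 9, 9]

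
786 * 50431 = 39638766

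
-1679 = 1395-3074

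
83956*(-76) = -6380656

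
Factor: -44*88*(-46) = 2^6*11^2*23^1 = 178112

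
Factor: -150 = -1*2^1*3^1*5^2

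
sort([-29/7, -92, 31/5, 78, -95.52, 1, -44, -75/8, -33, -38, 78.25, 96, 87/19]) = [-95.52, -92, -44, -38, -33, -75/8, -29/7, 1, 87/19, 31/5, 78, 78.25, 96]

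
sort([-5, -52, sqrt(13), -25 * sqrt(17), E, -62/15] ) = [-25 * sqrt(17), -52, -5, -62/15, E, sqrt(13)] 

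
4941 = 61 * 81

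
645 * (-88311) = -56960595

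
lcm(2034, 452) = 4068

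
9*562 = 5058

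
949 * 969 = 919581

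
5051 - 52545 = -47494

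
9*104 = 936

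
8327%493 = 439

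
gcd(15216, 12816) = 48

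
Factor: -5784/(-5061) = 2^3*7^(-1) = 8/7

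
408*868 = 354144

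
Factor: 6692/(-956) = -1 * 7^1 = -7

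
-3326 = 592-3918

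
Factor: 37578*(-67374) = -1*2^2*3^3*19^1*197^1*6263^1 = -2531780172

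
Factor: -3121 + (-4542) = -1 * 79^1 * 97^1 = -7663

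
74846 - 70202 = 4644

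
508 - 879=-371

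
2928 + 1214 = 4142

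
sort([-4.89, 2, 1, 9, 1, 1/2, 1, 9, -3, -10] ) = [-10, -4.89, -3, 1/2, 1, 1, 1, 2, 9, 9] 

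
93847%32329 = 29189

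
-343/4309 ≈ -0.0796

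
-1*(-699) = 699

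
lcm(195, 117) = 585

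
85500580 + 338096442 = 423597022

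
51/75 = 17/25 = 0.68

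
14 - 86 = -72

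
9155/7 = 1307 + 6/7 ≈ 1307.86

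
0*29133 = 0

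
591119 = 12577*47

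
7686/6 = 1281 = 1281.00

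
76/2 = 38 = 38.00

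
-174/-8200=87/4100 ≈ 0.0212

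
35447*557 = 19743979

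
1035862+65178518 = 66214380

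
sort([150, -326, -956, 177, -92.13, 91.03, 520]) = [-956, -326, -92.13, 91.03, 150, 177, 520]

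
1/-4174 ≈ -0.000240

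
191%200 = 191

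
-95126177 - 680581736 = -775707913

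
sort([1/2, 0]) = [0, 1/2]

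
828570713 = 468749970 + 359820743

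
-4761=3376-8137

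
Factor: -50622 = -1*2^1*3^1*11^1*13^1*59^1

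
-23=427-450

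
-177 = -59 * 3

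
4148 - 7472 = -3324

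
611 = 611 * 1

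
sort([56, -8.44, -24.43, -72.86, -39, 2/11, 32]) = [-72.86, -39, -24.43, -8.44, 2/11, 32, 56]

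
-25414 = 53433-78847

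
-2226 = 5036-7262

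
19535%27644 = 19535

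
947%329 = 289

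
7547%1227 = 185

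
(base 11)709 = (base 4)31120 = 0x358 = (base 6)3544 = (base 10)856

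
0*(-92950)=0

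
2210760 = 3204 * 690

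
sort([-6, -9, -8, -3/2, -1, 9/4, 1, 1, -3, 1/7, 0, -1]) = [-9, -8, -6, -3, -3/2, -1, -1, 0, 1/7, 1, 1, 9/4]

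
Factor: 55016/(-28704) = -1*2^(-2)*3^(-1)*23^1 = -23/12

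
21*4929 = 103509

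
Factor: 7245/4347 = 3^(-1) * 5^1 = 5/3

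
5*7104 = 35520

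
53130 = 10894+42236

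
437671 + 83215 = 520886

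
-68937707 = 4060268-72997975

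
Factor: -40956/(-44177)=2^2*3^1*7^(-1)*3413^1*6311^(-1)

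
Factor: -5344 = -1*2^5*167^1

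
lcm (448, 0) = 0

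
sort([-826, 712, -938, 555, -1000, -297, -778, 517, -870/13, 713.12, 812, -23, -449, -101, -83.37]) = [-1000, -938, -826, -778, -449, -297, -101, -83.37, -870/13, -23, 517, 555, 712, 713.12, 812]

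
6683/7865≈0.850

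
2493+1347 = 3840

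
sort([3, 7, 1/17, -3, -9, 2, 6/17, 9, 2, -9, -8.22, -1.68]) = [-9, -9, -8.22, -3, -1.68, 1/17, 6/17, 2, 2, 3, 7, 9]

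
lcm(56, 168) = 168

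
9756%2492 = 2280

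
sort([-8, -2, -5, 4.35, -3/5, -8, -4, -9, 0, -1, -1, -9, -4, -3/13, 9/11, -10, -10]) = [-10, -10, -9, -9, -8, -8, -5, -4, -4, -2, -1, -1, -3/5, -3/13, 0, 9/11, 4.35]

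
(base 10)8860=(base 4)2022130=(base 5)240420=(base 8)21234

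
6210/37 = 167 + 31/37 ≈ 167.84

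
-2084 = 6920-9004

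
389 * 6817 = 2651813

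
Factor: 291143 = 291143^1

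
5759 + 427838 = 433597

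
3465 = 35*99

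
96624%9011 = 6514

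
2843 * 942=2678106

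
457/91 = 5+2/91≈5.02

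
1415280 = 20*70764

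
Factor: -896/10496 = -1 * 2^(-1) * 7^1 * 41^(-1) = -7/82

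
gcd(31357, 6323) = 1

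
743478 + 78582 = 822060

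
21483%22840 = 21483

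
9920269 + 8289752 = 18210021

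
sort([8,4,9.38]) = [4,8,9.38]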